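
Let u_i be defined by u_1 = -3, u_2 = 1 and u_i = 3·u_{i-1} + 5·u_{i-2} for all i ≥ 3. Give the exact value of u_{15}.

Applying the relation repeatedly:
u_3 = -12;  u_4 = -31;  u_5 = -153;  …;  u_{12} = -3367726;  u_{13} = -14119563;  u_{14} = -59197319;  u_{15} = -248189772.

-248189772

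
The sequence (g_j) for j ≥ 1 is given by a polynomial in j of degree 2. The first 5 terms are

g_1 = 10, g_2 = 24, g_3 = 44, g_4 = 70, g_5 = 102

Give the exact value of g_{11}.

1st diffs: 14, 20, 26, 32.
2nd diffs: 6, 6, 6 (constant).
So g_j = 3j^2 + 5j + 2.
Evaluating at j = 11 gives g_{11} = 420.

420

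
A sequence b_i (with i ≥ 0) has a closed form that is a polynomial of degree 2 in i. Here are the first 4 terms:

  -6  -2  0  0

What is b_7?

1st diffs: 4, 2, 0.
2nd diffs: -2, -2 (constant).
Newton forward-difference form: b_i = -6 + 4·C(i,1) + (-2)·C(i,2).
At i = 7: i = 7, so b_7 = -6 + 28 - 42 = -20.

-20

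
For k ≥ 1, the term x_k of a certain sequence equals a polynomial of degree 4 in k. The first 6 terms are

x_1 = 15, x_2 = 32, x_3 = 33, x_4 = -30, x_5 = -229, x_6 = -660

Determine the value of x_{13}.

1st diffs: 17, 1, -63, -199, -431.
2nd diffs: -16, -64, -136, -232.
3rd diffs: -48, -72, -96.
4th diffs: -24, -24 (constant).
Newton forward-difference form: x_k = 15 + 17·C(k-1,1) + (-16)·C(k-1,2) + (-48)·C(k-1,3) + (-24)·C(k-1,4).
At k = 13: k-1 = 12, so x_{13} = 15 + 204 - 1056 - 10560 - 11880 = -23277.

-23277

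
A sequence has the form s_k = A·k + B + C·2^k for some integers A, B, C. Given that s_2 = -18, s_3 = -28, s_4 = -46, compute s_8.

Plug in k = 2, 3, 4: 2A + B + 4C = -18; 3A + B + 8C = -28; 4A + B + 16C = -46.
Subtracting the first from the second: A + 4C = -10.
Subtracting the second from the third: A + 8C = -18.
Solving: C = -2, A = -2, then B = -6.
Hence s_8 = -2·8 + (-6) + (-2)·256 = -534.

-534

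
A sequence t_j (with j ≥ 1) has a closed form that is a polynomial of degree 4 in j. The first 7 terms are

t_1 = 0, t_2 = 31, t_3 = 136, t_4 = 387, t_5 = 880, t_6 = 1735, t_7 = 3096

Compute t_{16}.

73755

1st diffs: 31, 105, 251, 493, 855, 1361.
2nd diffs: 74, 146, 242, 362, 506.
3rd diffs: 72, 96, 120, 144.
4th diffs: 24, 24, 24 (constant).
Newton forward-difference form: t_j = 31·C(j-1,1) + 74·C(j-1,2) + 72·C(j-1,3) + 24·C(j-1,4).
At j = 16: j-1 = 15, so t_{16} = 465 + 7770 + 32760 + 32760 = 73755.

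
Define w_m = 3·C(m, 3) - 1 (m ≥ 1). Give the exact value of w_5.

29

C(5, 3) = 10, so w_5 = 29.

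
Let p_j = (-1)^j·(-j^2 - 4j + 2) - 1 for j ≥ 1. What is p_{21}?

522

(-1)^21 = -1; -j^2 - 4j + 2 at j=21 is -523; so p_{21} = 522.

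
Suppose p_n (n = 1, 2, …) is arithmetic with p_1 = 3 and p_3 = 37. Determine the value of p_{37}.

615

Common difference d = (37 - 3) / (3 - 1) = 17.
p_n = 3 + (n - 1)·17.
p_{37} = 3 + 36·17 = 615.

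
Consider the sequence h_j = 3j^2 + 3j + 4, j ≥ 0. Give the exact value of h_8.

220

h_8 = 3·8^2 + 3·8 + 4 = 220.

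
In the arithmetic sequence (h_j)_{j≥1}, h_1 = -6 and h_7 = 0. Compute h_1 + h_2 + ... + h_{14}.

Common difference d = (0 - (-6)) / (7 - 1) = 1.
h_j = -6 + (j - 1)·1.
h_{14} = 7; S = 14·(-6 + 7)/2 = 7.

7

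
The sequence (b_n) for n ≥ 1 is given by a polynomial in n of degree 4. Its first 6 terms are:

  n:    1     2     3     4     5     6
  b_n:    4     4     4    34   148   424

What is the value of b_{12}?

1st diffs: 0, 0, 30, 114, 276.
2nd diffs: 0, 30, 84, 162.
3rd diffs: 30, 54, 78.
4th diffs: 24, 24 (constant).
Newton forward-difference form: b_n = 4 + 30·C(n-1,3) + 24·C(n-1,4).
At n = 12: n-1 = 11, so b_{12} = 4 + 4950 + 7920 = 12874.

12874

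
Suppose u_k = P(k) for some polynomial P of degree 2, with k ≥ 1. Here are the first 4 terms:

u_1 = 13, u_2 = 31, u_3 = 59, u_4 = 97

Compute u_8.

349

1st diffs: 18, 28, 38.
2nd diffs: 10, 10 (constant).
Newton forward-difference form: u_k = 13 + 18·C(k-1,1) + 10·C(k-1,2).
At k = 8: k-1 = 7, so u_8 = 13 + 126 + 210 = 349.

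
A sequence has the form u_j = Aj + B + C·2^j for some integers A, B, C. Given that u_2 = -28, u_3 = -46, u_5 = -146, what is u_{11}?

Plug in j = 2, 3, 5: 2A + B + 4C = -28; 3A + B + 8C = -46; 5A + B + 32C = -146.
Subtracting the first from the second: A + 4C = -18.
Subtracting the second from the third: 2A + 24C = -100.
Solving: C = -4, A = -2, then B = -8.
So u_j = -2·j + (-8) + (-4)·2^j; at j=11 this is -8222.

-8222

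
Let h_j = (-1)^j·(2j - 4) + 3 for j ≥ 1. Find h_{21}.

(-1)^21 = -1; 2j - 4 at j=21 is 38; so h_{21} = -35.

-35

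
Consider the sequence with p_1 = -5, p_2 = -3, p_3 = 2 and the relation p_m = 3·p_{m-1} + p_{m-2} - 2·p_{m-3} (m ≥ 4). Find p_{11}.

Iterate the recurrence:
p_4 = 13;  p_5 = 47;  p_6 = 150;  p_7 = 471;  p_8 = 1469;  p_9 = 4578;  p_{10} = 14261;  p_{11} = 44423.

44423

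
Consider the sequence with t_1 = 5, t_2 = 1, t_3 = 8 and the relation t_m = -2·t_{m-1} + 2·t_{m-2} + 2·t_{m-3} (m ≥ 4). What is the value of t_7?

132

Iterate the recurrence:
t_4 = -4;  t_5 = 26;  t_6 = -44;  t_7 = 132.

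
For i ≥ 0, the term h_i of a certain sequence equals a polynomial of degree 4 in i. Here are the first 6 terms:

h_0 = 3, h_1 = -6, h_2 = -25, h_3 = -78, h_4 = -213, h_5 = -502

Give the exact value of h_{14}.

-33793

1st diffs: -9, -19, -53, -135, -289.
2nd diffs: -10, -34, -82, -154.
3rd diffs: -24, -48, -72.
4th diffs: -24, -24 (constant).
So h_i = -i^4 + 2i^3 - 4i^2 - 6i + 3.
Evaluating at i = 14 gives h_{14} = -33793.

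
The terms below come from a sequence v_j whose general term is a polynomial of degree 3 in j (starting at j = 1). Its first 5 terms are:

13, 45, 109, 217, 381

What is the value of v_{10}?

1st diffs: 32, 64, 108, 164.
2nd diffs: 32, 44, 56.
3rd diffs: 12, 12 (constant).
So v_j = 2j^3 + 4j^2 + 6j + 1.
Evaluating at j = 10 gives v_{10} = 2461.

2461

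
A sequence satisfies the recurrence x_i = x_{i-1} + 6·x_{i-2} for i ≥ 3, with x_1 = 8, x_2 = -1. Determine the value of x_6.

Applying the relation repeatedly:
x_3 = 47; x_4 = 41; x_5 = 323; x_6 = 569.
(Characteristic roots are 3 and -2.)

569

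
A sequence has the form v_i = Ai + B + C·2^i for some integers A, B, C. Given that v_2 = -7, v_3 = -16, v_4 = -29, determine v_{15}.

-32836

At i = 2, 3, 4: 2A + B + 4C = -7; 3A + B + 8C = -16; 4A + B + 16C = -29.
Subtracting the first from the second: A + 4C = -9.
Subtracting the second from the third: A + 8C = -13.
Solving: C = -1, A = -5, then B = 7.
Therefore v_{15} = -75 + 7 + (-1)·32768 = -32836.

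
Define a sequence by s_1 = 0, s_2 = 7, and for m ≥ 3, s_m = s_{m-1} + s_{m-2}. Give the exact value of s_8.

Step forward from the initial values:
s_3 = 7  s_4 = 14  s_5 = 21  s_6 = 35  s_7 = 56  s_8 = 91.

91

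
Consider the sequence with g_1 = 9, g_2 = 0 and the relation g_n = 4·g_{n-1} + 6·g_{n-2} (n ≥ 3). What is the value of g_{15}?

Compute successive terms:
g_3 = 54  g_4 = 216  g_5 = 1188  …  g_{12} = 114756480  g_{13} = 592405056  g_{14} = 3058159104  g_{15} = 15787066752.

15787066752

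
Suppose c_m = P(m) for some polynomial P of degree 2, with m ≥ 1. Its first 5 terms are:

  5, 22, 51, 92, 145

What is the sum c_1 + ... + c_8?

1188

1st diffs: 17, 29, 41, 53.
2nd diffs: 12, 12, 12 (constant).
So c_m = 6m^2 - m.
Continuing: 210, 287, 376.
Summing m = 1..8 (8 terms) gives 1188.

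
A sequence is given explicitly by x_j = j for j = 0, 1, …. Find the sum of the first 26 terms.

325

Over j = 0..25: Σj = 325.
Total = (1)·325 = 325.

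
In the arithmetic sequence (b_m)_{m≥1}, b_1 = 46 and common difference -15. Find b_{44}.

-599

b_m = 46 + (m - 1)·(-15).
b_{44} = 46 + 43·(-15) = -599.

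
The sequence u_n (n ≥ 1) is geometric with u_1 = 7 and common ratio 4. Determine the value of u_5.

u_n = 7·4^(n-1).
u_5 = 7·4^4 = 1792.

1792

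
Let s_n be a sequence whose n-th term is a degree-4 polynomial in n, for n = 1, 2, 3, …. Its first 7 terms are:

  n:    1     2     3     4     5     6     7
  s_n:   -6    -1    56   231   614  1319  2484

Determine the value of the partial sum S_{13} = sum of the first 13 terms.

93262

1st diffs: 5, 57, 175, 383, 705, 1165.
2nd diffs: 52, 118, 208, 322, 460.
3rd diffs: 66, 90, 114, 138.
4th diffs: 24, 24, 24 (constant).
Newton forward-difference form: s_n = -6 + 5·C(n-1,1) + 52·C(n-1,2) + 66·C(n-1,3) + 24·C(n-1,4).
Continuing: …, 4271, 6866, 10479, 15344, …, s_{13} = 29886.
Summing n = 1..13 (13 terms) gives 93262.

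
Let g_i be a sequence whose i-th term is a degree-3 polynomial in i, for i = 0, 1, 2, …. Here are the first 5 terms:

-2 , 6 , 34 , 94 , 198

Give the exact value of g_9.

1798

1st diffs: 8, 28, 60, 104.
2nd diffs: 20, 32, 44.
3rd diffs: 12, 12 (constant).
Newton forward-difference form: g_i = -2 + 8·C(i,1) + 20·C(i,2) + 12·C(i,3).
At i = 9: i = 9, so g_9 = -2 + 72 + 720 + 1008 = 1798.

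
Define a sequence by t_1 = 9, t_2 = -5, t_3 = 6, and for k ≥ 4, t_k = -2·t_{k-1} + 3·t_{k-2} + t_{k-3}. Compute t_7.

Iterate the recurrence:
t_4 = -18, t_5 = 49, t_6 = -146, t_7 = 421.

421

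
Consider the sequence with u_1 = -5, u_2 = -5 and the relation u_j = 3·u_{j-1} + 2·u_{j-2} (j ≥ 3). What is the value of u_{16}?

-356363365

Applying the relation repeatedly:
u_3 = -25, u_4 = -85, u_5 = -305, …, u_{13} = -7888145, u_{14} = -28094045, u_{15} = -100058425, u_{16} = -356363365.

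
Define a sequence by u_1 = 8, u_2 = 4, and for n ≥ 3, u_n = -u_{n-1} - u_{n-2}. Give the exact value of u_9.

-12

Applying the relation repeatedly:
u_3 = -12  u_4 = 8  u_5 = 4  u_6 = -12  u_7 = 8  u_8 = 4  u_9 = -12.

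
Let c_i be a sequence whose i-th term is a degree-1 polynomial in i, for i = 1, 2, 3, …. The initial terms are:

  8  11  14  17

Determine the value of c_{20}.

65

1st diffs: 3, 3, 3 (constant).
So c_i = 3i + 5.
Evaluating at i = 20 gives c_{20} = 65.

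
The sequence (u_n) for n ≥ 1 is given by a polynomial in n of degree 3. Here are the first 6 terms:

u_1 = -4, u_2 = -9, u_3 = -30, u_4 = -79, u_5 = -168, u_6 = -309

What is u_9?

1st diffs: -5, -21, -49, -89, -141.
2nd diffs: -16, -28, -40, -52.
3rd diffs: -12, -12, -12 (constant).
So u_n = -2n^3 + 4n^2 - 3n - 3.
Evaluating at n = 9 gives u_9 = -1164.

-1164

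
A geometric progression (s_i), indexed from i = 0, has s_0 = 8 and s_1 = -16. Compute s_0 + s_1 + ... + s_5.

-168

Common ratio r = -2.
s_i = 8·(-2)^(i-0).
S = 8·((-2)^6 - 1)/(-2 - 1) = 8·(64 - 1)/(-3) = -168.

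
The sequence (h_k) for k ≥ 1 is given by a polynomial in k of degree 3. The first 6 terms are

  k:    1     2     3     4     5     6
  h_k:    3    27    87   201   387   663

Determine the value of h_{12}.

5217

1st diffs: 24, 60, 114, 186, 276.
2nd diffs: 36, 54, 72, 90.
3rd diffs: 18, 18, 18 (constant).
So h_k = 3k^3 + 3k - 3.
Evaluating at k = 12 gives h_{12} = 5217.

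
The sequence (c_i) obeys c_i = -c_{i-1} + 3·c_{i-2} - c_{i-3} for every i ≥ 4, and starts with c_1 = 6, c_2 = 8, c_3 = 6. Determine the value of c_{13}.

-11474

Applying the relation repeatedly:
c_4 = 12; c_5 = -2; c_6 = 32; c_7 = -50; c_8 = 148; c_9 = -330; c_{10} = 824; c_{11} = -1962; c_{12} = 4764; c_{13} = -11474.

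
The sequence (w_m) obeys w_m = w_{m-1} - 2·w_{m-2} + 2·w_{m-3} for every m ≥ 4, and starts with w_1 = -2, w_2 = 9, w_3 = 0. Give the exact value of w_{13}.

Step forward from the initial values:
w_4 = -22; w_5 = -4; w_6 = 40; w_7 = 4; w_8 = -84; w_9 = -12; w_{10} = 164; w_{11} = 20; w_{12} = -332; w_{13} = -44.

-44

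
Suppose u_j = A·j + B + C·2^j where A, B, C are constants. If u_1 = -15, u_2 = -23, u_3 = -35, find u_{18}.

-524367

Plug in j = 1, 2, 3: A + B + 2C = -15; 2A + B + 4C = -23; 3A + B + 8C = -35.
Subtracting the first from the second: A + 2C = -8.
Subtracting the second from the third: A + 4C = -12.
Solving: C = -2, A = -4, then B = -7.
So u_j = -4·j + (-7) + (-2)·2^j; at j=18 this is -524367.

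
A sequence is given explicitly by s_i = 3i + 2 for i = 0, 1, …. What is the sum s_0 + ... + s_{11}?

222

Over i = 0..11: Σi = 66.
Total = (3)·66 + (2)·12 = 222.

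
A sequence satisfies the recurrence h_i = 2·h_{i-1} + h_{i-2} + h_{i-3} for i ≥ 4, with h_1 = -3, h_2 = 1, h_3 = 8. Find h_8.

Step forward from the initial values:
h_4 = 14;  h_5 = 37;  h_6 = 96;  h_7 = 243;  h_8 = 619.

619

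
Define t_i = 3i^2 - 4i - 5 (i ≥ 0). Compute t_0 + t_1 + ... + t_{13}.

Over i = 0..13: Σi = 91, Σi² = 819.
Total = (3)·819 + (-4)·91 + (-5)·14 = 2023.

2023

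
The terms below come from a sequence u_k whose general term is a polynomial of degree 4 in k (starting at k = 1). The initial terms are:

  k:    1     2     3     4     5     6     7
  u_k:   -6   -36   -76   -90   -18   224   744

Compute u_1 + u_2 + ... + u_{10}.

10998

1st diffs: -30, -40, -14, 72, 242, 520.
2nd diffs: -10, 26, 86, 170, 278.
3rd diffs: 36, 60, 84, 108.
4th diffs: 24, 24, 24 (constant).
Newton forward-difference form: u_k = -6 + (-30)·C(k-1,1) + (-10)·C(k-1,2) + 36·C(k-1,3) + 24·C(k-1,4).
Continuing: 1674, 3170, 5412.
Summing k = 1..10 (10 terms) gives 10998.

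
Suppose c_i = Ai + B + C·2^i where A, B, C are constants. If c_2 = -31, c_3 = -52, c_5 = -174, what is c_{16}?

-327705

Write the equations: 2A + B + 4C = -31; 3A + B + 8C = -52; 5A + B + 32C = -174.
Subtracting the first from the second: A + 4C = -21.
Subtracting the second from the third: 2A + 24C = -122.
Solving: C = -5, A = -1, then B = -9.
Hence c_{16} = -1·16 + (-9) + (-5)·65536 = -327705.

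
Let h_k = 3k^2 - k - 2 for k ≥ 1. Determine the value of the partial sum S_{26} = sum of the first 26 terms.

18200

Over k = 1..26: Σk = 351, Σk² = 6201.
Total = (3)·6201 + (-1)·351 + (-2)·26 = 18200.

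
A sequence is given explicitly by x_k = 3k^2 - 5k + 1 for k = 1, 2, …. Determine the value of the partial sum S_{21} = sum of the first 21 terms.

Over k = 1..21: Σk = 231, Σk² = 3311.
Total = (3)·3311 + (-5)·231 + (1)·21 = 8799.

8799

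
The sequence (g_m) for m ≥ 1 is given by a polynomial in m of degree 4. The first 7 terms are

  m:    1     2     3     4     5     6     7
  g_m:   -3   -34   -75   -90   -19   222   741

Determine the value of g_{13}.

18765

1st diffs: -31, -41, -15, 71, 241, 519.
2nd diffs: -10, 26, 86, 170, 278.
3rd diffs: 36, 60, 84, 108.
4th diffs: 24, 24, 24 (constant).
So g_m = m^4 - 4m^3 - 6m^2 + 6.
Evaluating at m = 13 gives g_{13} = 18765.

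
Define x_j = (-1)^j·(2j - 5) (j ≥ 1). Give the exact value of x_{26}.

(-1)^26 = 1; 2j - 5 at j=26 is 47; so x_{26} = 47.

47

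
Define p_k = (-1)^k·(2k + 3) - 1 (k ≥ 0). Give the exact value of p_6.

(-1)^6 = 1; 2k + 3 at k=6 is 15; so p_6 = 14.

14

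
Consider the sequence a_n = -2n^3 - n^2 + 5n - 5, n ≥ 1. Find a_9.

a_9 = -2·9^3 - 1·9^2 + 5·9 - 5 = -1499.

-1499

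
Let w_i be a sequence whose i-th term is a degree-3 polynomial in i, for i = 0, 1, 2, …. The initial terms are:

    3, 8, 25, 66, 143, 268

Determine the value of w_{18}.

11721

1st diffs: 5, 17, 41, 77, 125.
2nd diffs: 12, 24, 36, 48.
3rd diffs: 12, 12, 12 (constant).
Newton forward-difference form: w_i = 3 + 5·C(i,1) + 12·C(i,2) + 12·C(i,3).
At i = 18: i = 18, so w_{18} = 3 + 90 + 1836 + 9792 = 11721.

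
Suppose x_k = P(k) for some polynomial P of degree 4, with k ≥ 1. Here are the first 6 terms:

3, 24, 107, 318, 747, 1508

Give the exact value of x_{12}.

1st diffs: 21, 83, 211, 429, 761.
2nd diffs: 62, 128, 218, 332.
3rd diffs: 66, 90, 114.
4th diffs: 24, 24 (constant).
So x_k = k^4 + k^3 - k + 2.
Evaluating at k = 12 gives x_{12} = 22454.

22454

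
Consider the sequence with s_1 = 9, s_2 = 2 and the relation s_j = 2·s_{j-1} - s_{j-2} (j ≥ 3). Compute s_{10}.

Iterate the recurrence:
s_3 = -5  s_4 = -12  s_5 = -19  s_6 = -26  s_7 = -33  s_8 = -40  s_9 = -47  s_{10} = -54.
(Characteristic roots are 1 and 1.)

-54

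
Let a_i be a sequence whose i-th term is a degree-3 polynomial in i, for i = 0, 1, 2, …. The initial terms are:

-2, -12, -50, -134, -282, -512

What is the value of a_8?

1st diffs: -10, -38, -84, -148, -230.
2nd diffs: -28, -46, -64, -82.
3rd diffs: -18, -18, -18 (constant).
So a_i = -3i^3 - 5i^2 - 2i - 2.
Evaluating at i = 8 gives a_8 = -1874.

-1874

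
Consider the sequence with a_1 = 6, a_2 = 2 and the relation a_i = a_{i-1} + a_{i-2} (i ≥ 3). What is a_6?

28

Compute successive terms:
a_3 = 8, a_4 = 10, a_5 = 18, a_6 = 28.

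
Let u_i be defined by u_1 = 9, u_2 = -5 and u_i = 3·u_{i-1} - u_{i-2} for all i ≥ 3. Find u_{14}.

-1024277

Applying the relation repeatedly:
u_3 = -24; u_4 = -67; u_5 = -177; …; u_{11} = -57081; u_{12} = -149440; u_{13} = -391239; u_{14} = -1024277.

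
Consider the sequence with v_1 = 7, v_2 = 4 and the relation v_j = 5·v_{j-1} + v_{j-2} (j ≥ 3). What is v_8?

Compute successive terms:
v_3 = 27  v_4 = 139  v_5 = 722  v_6 = 3749  v_7 = 19467  v_8 = 101084.

101084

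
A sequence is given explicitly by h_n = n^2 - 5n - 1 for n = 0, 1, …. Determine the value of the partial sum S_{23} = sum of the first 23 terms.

Over n = 0..22: Σn = 253, Σn² = 3795.
Total = (1)·3795 + (-5)·253 + (-1)·23 = 2507.

2507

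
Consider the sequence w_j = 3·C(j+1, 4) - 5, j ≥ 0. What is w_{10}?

985

C(11, 4) = 330, so w_{10} = 985.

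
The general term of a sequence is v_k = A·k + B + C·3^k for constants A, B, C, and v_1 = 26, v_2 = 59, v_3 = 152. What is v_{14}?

The three given values yield: A + B + 3C = 26; 2A + B + 9C = 59; 3A + B + 27C = 152.
Subtracting the first from the second: A + 6C = 33.
Subtracting the second from the third: A + 18C = 93.
Solving: C = 5, A = 3, then B = 8.
So v_k = 3·k + 8 + 5·3^k; at k=14 this is 23914895.

23914895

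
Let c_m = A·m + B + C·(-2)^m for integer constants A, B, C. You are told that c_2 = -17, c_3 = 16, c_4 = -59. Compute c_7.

364

Write the equations: 2A + B + 4C = -17; 3A + B - 8C = 16; 4A + B + 16C = -59.
Subtracting the first from the second: A - 12C = 33.
Subtracting the second from the third: A + 24C = -75.
Solving: C = -3, A = -3, then B = 1.
Therefore c_7 = -21 + 1 + (-3)·(-128) = 364.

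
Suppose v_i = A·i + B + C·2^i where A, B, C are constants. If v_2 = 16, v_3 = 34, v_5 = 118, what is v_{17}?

393310

Write the equations: 2A + B + 4C = 16; 3A + B + 8C = 34; 5A + B + 32C = 118.
Subtracting the first from the second: A + 4C = 18.
Subtracting the second from the third: 2A + 24C = 84.
Solving: C = 3, A = 6, then B = -8.
Therefore v_{17} = 102 + (-8) + 3·131072 = 393310.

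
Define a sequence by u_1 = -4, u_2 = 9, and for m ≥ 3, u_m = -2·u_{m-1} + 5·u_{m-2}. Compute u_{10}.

Iterate the recurrence:
u_3 = -38;  u_4 = 121;  u_5 = -432;  u_6 = 1469;  u_7 = -5098;  u_8 = 17541;  u_9 = -60572;  u_{10} = 208849.

208849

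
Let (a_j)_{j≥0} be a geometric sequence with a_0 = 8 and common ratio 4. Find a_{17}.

a_j = 8·4^(j-0).
a_{17} = 8·4^17 = 137438953472.

137438953472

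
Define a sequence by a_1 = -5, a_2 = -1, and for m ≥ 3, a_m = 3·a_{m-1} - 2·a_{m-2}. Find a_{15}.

65527

a_3 = 7;  a_4 = 23;  a_5 = 55;  …;  a_{12} = 8183;  a_{13} = 16375;  a_{14} = 32759;  a_{15} = 65527.
(Characteristic roots are 2 and 1.)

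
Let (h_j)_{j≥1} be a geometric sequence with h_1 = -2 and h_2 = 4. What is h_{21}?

Common ratio r = -2.
h_j = (-2)·(-2)^(j-1).
h_{21} = (-2)·(-2)^20 = -2097152.

-2097152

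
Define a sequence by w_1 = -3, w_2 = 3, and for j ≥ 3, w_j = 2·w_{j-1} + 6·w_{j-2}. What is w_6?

Step forward from the initial values:
w_3 = -12;  w_4 = -6;  w_5 = -84;  w_6 = -204.

-204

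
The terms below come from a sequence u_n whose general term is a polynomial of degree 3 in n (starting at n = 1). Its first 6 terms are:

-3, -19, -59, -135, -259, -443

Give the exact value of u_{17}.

1st diffs: -16, -40, -76, -124, -184.
2nd diffs: -24, -36, -48, -60.
3rd diffs: -12, -12, -12 (constant).
Newton forward-difference form: u_n = -3 + (-16)·C(n-1,1) + (-24)·C(n-1,2) + (-12)·C(n-1,3).
At n = 17: n-1 = 16, so u_{17} = -3 - 256 - 2880 - 6720 = -9859.

-9859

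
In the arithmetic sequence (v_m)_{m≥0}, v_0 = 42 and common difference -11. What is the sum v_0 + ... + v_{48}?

-10878

v_m = 42 + (m - 0)·(-11).
v_{48} = -486; S = 49·(42 + (-486))/2 = -10878.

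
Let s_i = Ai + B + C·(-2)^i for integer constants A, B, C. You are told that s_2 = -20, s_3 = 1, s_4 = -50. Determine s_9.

Plug in i = 2, 3, 4: 2A + B + 4C = -20; 3A + B - 8C = 1; 4A + B + 16C = -50.
Subtracting the first from the second: A - 12C = 21.
Subtracting the second from the third: A + 24C = -51.
Solving: C = -2, A = -3, then B = -6.
Hence s_9 = -3·9 + (-6) + (-2)·(-512) = 991.

991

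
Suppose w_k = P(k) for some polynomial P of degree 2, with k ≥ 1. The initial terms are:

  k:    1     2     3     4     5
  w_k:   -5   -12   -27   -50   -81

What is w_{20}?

1st diffs: -7, -15, -23, -31.
2nd diffs: -8, -8, -8 (constant).
Newton forward-difference form: w_k = -5 + (-7)·C(k-1,1) + (-8)·C(k-1,2).
At k = 20: k-1 = 19, so w_{20} = -5 - 133 - 1368 = -1506.

-1506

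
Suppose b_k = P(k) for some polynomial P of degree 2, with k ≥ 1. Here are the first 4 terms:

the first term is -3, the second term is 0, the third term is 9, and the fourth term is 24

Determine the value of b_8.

144

1st diffs: 3, 9, 15.
2nd diffs: 6, 6 (constant).
Newton forward-difference form: b_k = -3 + 3·C(k-1,1) + 6·C(k-1,2).
At k = 8: k-1 = 7, so b_8 = -3 + 21 + 126 = 144.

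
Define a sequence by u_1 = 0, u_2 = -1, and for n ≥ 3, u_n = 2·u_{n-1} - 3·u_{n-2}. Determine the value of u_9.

Applying the relation repeatedly:
u_3 = -2, u_4 = -1, u_5 = 4, u_6 = 11, u_7 = 10, u_8 = -13, u_9 = -56.

-56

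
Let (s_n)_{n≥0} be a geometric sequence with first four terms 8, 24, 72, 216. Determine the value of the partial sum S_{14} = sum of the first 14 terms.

Common ratio r = 3.
s_n = 8·3^(n-0).
S = 8·(3^14 - 1)/(3 - 1) = 8·(4782969 - 1)/(2) = 19131872.

19131872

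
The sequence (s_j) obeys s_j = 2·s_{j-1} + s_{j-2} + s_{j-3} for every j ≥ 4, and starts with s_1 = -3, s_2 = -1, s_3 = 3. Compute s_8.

107

Step forward from the initial values:
s_4 = 2; s_5 = 6; s_6 = 17; s_7 = 42; s_8 = 107.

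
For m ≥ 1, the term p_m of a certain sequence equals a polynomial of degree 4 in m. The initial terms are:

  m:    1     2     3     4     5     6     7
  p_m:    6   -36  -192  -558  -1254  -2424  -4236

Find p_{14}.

-54048

1st diffs: -42, -156, -366, -696, -1170, -1812.
2nd diffs: -114, -210, -330, -474, -642.
3rd diffs: -96, -120, -144, -168.
4th diffs: -24, -24, -24 (constant).
So p_m = -m^4 - 6m^3 + 4m^2 + 3m + 6.
Evaluating at m = 14 gives p_{14} = -54048.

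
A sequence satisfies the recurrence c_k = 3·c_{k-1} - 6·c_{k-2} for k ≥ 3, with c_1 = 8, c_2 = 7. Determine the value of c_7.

Step forward from the initial values:
c_3 = -27; c_4 = -123; c_5 = -207; c_6 = 117; c_7 = 1593.

1593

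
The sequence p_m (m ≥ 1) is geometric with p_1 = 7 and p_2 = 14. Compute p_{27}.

Common ratio r = 2.
p_m = 7·2^(m-1).
p_{27} = 7·2^26 = 469762048.

469762048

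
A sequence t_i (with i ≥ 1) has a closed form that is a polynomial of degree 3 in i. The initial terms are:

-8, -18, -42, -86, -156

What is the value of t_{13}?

1st diffs: -10, -24, -44, -70.
2nd diffs: -14, -20, -26.
3rd diffs: -6, -6 (constant).
Newton forward-difference form: t_i = -8 + (-10)·C(i-1,1) + (-14)·C(i-1,2) + (-6)·C(i-1,3).
At i = 13: i-1 = 12, so t_{13} = -8 - 120 - 924 - 1320 = -2372.

-2372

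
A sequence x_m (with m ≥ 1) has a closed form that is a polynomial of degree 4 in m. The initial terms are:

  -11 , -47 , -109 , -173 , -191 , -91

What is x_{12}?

10043

1st diffs: -36, -62, -64, -18, 100.
2nd diffs: -26, -2, 46, 118.
3rd diffs: 24, 48, 72.
4th diffs: 24, 24 (constant).
So x_m = m^4 - 6m^3 - 2m^2 - 3m - 1.
Evaluating at m = 12 gives x_{12} = 10043.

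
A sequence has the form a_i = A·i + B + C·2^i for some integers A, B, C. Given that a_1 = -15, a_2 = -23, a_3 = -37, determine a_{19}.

-1572909

The three given values yield: A + B + 2C = -15; 2A + B + 4C = -23; 3A + B + 8C = -37.
Subtracting the first from the second: A + 2C = -8.
Subtracting the second from the third: A + 4C = -14.
Solving: C = -3, A = -2, then B = -7.
Hence a_{19} = -2·19 + (-7) + (-3)·524288 = -1572909.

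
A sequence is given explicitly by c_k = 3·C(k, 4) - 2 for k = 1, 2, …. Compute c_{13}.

C(13, 4) = 715, so c_{13} = 2143.

2143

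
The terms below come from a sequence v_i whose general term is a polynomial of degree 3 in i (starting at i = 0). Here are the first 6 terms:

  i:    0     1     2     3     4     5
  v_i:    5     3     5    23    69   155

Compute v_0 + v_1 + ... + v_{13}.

13356

1st diffs: -2, 2, 18, 46, 86.
2nd diffs: 4, 16, 28, 40.
3rd diffs: 12, 12, 12 (constant).
Newton forward-difference form: v_i = 5 + (-2)·C(i,1) + 4·C(i,2) + 12·C(i,3).
Continuing: …, 293, 495, 773, 1139, …, v_{13} = 3723.
Summing i = 0..13 (14 terms) gives 13356.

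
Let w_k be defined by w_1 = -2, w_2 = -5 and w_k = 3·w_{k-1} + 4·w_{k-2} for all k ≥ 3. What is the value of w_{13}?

Iterate the recurrence:
w_3 = -23, w_4 = -89, w_5 = -359, …, w_{10} = -367001, w_{11} = -1468007, w_{12} = -5872025, w_{13} = -23488103.
(Characteristic roots are 4 and -1.)

-23488103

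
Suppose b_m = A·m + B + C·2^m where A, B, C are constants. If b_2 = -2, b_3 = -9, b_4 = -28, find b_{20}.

-3145628

The three given values yield: 2A + B + 4C = -2; 3A + B + 8C = -9; 4A + B + 16C = -28.
Subtracting the first from the second: A + 4C = -7.
Subtracting the second from the third: A + 8C = -19.
Solving: C = -3, A = 5, then B = 0.
Hence b_{20} = 5·20 + 0 + (-3)·1048576 = -3145628.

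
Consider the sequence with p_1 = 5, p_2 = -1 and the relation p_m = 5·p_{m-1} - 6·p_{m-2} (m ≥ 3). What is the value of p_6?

-2161

Step forward from the initial values:
p_3 = -35, p_4 = -169, p_5 = -635, p_6 = -2161.
(Characteristic roots are 3 and 2.)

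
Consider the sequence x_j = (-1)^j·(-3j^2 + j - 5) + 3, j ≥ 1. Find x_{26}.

(-1)^26 = 1; -3j^2 + j - 5 at j=26 is -2007; so x_{26} = -2004.

-2004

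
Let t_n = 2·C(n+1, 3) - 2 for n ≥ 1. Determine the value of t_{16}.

C(17, 3) = 680, so t_{16} = 1358.

1358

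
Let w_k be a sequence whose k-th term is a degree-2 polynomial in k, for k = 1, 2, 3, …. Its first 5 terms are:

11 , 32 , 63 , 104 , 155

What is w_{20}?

2120

1st diffs: 21, 31, 41, 51.
2nd diffs: 10, 10, 10 (constant).
So w_k = 5k^2 + 6k.
Evaluating at k = 20 gives w_{20} = 2120.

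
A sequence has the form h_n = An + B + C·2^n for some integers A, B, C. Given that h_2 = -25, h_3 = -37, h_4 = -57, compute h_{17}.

-262221

Write the equations: 2A + B + 4C = -25; 3A + B + 8C = -37; 4A + B + 16C = -57.
Subtracting the first from the second: A + 4C = -12.
Subtracting the second from the third: A + 8C = -20.
Solving: C = -2, A = -4, then B = -9.
So h_n = -4·n + (-9) + (-2)·2^n; at n=17 this is -262221.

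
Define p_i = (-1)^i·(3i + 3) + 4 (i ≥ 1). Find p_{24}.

79

(-1)^24 = 1; 3i + 3 at i=24 is 75; so p_{24} = 79.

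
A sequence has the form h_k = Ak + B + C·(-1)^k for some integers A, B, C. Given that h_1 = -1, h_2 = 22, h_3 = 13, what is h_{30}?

218

The three given values yield: A + B - C = -1; 2A + B + C = 22; 3A + B - C = 13.
Subtracting the first from the second: A + 2C = 23.
Subtracting the second from the third: A - 2C = -9.
Solving: C = 8, A = 7, then B = 0.
Hence h_{30} = 7·30 + 0 + 8·1 = 218.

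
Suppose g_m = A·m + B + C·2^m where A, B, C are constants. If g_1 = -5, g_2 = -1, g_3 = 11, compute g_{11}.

Write the equations: A + B + 2C = -5; 2A + B + 4C = -1; 3A + B + 8C = 11.
Subtracting the first from the second: A + 2C = 4.
Subtracting the second from the third: A + 4C = 12.
Solving: C = 4, A = -4, then B = -9.
So g_m = -4·m + (-9) + 4·2^m; at m=11 this is 8139.

8139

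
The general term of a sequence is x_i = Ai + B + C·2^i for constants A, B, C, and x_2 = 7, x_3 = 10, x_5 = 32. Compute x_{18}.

262131

Plug in i = 2, 3, 5: 2A + B + 4C = 7; 3A + B + 8C = 10; 5A + B + 32C = 32.
Subtracting the first from the second: A + 4C = 3.
Subtracting the second from the third: 2A + 24C = 22.
Solving: C = 1, A = -1, then B = 5.
So x_i = -1·i + 5 + 1·2^i; at i=18 this is 262131.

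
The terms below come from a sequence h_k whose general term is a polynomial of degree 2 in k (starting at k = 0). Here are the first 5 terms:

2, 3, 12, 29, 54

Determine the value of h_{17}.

1st diffs: 1, 9, 17, 25.
2nd diffs: 8, 8, 8 (constant).
So h_k = 4k^2 - 3k + 2.
Evaluating at k = 17 gives h_{17} = 1107.

1107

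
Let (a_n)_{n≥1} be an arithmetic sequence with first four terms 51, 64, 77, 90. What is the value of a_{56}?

Common difference d = 13.
a_n = 51 + (n - 1)·13.
a_{56} = 51 + 55·13 = 766.

766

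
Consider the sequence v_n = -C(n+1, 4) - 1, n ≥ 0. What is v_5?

C(6, 4) = 15, so v_5 = -16.

-16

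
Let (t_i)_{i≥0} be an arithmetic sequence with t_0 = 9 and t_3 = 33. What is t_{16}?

137

Common difference d = (33 - 9) / (3 - 0) = 8.
t_i = 9 + (i - 0)·8.
t_{16} = 9 + 16·8 = 137.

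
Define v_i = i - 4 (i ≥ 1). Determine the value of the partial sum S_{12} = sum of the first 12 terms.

30

Over i = 1..12: Σi = 78.
Total = (1)·78 + (-4)·12 = 30.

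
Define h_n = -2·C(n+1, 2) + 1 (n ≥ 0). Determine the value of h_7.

C(8, 2) = 28, so h_7 = -55.

-55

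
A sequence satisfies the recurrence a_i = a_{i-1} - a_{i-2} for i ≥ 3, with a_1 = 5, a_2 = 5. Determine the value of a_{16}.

-5

Iterate the recurrence:
a_3 = 0; a_4 = -5; a_5 = -5; …; a_{13} = 5; a_{14} = 5; a_{15} = 0; a_{16} = -5.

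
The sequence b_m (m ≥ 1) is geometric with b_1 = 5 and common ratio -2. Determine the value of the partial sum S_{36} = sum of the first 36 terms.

b_m = 5·(-2)^(m-1).
S = 5·((-2)^36 - 1)/(-2 - 1) = 5·(68719476736 - 1)/(-3) = -114532461225.

-114532461225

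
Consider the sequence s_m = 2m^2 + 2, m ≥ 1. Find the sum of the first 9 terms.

588

Over m = 1..9: Σm = 45, Σm² = 285.
Total = (2)·285 + (2)·9 = 588.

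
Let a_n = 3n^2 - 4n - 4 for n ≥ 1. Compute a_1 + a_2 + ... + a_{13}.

2041

Over n = 1..13: Σn = 91, Σn² = 819.
Total = (3)·819 + (-4)·91 + (-4)·13 = 2041.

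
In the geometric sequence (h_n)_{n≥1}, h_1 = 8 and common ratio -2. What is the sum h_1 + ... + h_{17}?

349528

h_n = 8·(-2)^(n-1).
S = 8·((-2)^17 - 1)/(-2 - 1) = 8·(-131072 - 1)/(-3) = 349528.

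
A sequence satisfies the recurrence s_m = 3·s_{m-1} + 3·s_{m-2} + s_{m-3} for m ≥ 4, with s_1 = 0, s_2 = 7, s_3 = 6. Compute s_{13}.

6848922

Iterate the recurrence:
s_4 = 39, s_5 = 142, s_6 = 549, s_7 = 2112, s_8 = 8125, s_9 = 31260, s_{10} = 120267, s_{11} = 462706, s_{12} = 1780179, s_{13} = 6848922.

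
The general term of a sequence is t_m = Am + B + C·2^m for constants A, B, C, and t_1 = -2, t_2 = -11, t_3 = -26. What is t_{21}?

Write the equations: A + B + 2C = -2; 2A + B + 4C = -11; 3A + B + 8C = -26.
Subtracting the first from the second: A + 2C = -9.
Subtracting the second from the third: A + 4C = -15.
Solving: C = -3, A = -3, then B = 7.
Hence t_{21} = -3·21 + 7 + (-3)·2097152 = -6291512.

-6291512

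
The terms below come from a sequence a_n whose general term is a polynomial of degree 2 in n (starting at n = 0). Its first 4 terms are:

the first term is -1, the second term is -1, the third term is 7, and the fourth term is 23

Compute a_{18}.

1223

1st diffs: 0, 8, 16.
2nd diffs: 8, 8 (constant).
Newton forward-difference form: a_n = -1 + 8·C(n,2).
At n = 18: n = 18, so a_{18} = -1 + 1224 = 1223.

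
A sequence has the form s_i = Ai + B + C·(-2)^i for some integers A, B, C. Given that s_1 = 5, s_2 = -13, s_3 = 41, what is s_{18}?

At i = 1, 2, 3: A + B - 2C = 5; 2A + B + 4C = -13; 3A + B - 8C = 41.
Subtracting the first from the second: A + 6C = -18.
Subtracting the second from the third: A - 12C = 54.
Solving: C = -4, A = 6, then B = -9.
Therefore s_{18} = 108 + (-9) + (-4)·262144 = -1048477.

-1048477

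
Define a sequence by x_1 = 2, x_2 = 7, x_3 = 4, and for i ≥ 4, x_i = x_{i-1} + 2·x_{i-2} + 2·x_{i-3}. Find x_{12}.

x_4 = 22  x_5 = 44  x_6 = 96  x_7 = 228  x_8 = 508  x_9 = 1156  x_{10} = 2628  x_{11} = 5956  x_{12} = 13524.

13524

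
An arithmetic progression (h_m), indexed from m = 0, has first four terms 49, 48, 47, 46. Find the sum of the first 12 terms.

Common difference d = -1.
h_m = 49 + (m - 0)·(-1).
h_{11} = 38; S = 12·(49 + 38)/2 = 522.

522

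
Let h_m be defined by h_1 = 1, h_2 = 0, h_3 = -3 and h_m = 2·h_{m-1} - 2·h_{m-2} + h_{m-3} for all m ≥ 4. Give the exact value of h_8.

Step forward from the initial values:
h_4 = -5  h_5 = -4  h_6 = -1  h_7 = 1  h_8 = 0.

0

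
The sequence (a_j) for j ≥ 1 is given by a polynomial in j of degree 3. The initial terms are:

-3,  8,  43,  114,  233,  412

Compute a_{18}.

11608

1st diffs: 11, 35, 71, 119, 179.
2nd diffs: 24, 36, 48, 60.
3rd diffs: 12, 12, 12 (constant).
So a_j = 2j^3 - 3j - 2.
Evaluating at j = 18 gives a_{18} = 11608.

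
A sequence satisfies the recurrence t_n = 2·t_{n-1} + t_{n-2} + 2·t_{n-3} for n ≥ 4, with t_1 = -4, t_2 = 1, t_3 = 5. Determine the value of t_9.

Step forward from the initial values:
t_4 = 3, t_5 = 13, t_6 = 39, t_7 = 97, t_8 = 259, t_9 = 693.

693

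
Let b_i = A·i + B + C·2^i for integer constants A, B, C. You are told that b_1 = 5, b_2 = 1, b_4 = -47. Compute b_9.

Write the equations: A + B + 2C = 5; 2A + B + 4C = 1; 4A + B + 16C = -47.
Subtracting the first from the second: A + 2C = -4.
Subtracting the second from the third: 2A + 12C = -48.
Solving: C = -5, A = 6, then B = 9.
Hence b_9 = 6·9 + 9 + (-5)·512 = -2497.

-2497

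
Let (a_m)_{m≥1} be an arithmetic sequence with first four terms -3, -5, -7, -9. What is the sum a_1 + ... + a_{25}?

-675

Common difference d = -2.
a_m = -3 + (m - 1)·(-2).
a_{25} = -51; S = 25·(-3 + (-51))/2 = -675.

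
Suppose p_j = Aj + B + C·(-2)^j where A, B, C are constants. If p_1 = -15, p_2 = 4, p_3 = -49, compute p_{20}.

4194202

The three given values yield: A + B - 2C = -15; 2A + B + 4C = 4; 3A + B - 8C = -49.
Subtracting the first from the second: A + 6C = 19.
Subtracting the second from the third: A - 12C = -53.
Solving: C = 4, A = -5, then B = -2.
Therefore p_{20} = -100 + (-2) + 4·1048576 = 4194202.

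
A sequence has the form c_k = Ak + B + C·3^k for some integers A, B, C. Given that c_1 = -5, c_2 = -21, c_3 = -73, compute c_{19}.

The three given values yield: A + B + 3C = -5; 2A + B + 9C = -21; 3A + B + 27C = -73.
Subtracting the first from the second: A + 6C = -16.
Subtracting the second from the third: A + 18C = -52.
Solving: C = -3, A = 2, then B = 2.
Therefore c_{19} = 38 + 2 + (-3)·1162261467 = -3486784361.

-3486784361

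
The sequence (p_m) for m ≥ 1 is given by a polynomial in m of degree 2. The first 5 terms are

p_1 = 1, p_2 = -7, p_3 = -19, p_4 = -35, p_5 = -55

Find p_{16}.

-539

1st diffs: -8, -12, -16, -20.
2nd diffs: -4, -4, -4 (constant).
So p_m = -2m^2 - 2m + 5.
Evaluating at m = 16 gives p_{16} = -539.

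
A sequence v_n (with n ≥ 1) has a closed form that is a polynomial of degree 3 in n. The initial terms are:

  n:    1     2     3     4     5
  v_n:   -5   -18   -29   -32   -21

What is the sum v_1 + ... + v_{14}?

1st diffs: -13, -11, -3, 11.
2nd diffs: 2, 8, 14.
3rd diffs: 6, 6 (constant).
So v_n = n^3 - 5n^2 - 5n + 4.
Continuing: …, 10, 67, 156, 283, …, v_{14} = 1698.
Summing n = 1..14 (14 terms) gives 5481.

5481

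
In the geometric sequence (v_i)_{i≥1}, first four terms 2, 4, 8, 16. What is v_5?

32

Common ratio r = 2.
v_i = 2·2^(i-1).
v_5 = 2·2^4 = 32.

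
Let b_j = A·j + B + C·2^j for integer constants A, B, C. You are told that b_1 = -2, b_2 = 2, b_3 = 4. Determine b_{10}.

Write the equations: A + B + 2C = -2; 2A + B + 4C = 2; 3A + B + 8C = 4.
Subtracting the first from the second: A + 2C = 4.
Subtracting the second from the third: A + 4C = 2.
Solving: C = -1, A = 6, then B = -6.
Therefore b_{10} = 60 + (-6) + (-1)·1024 = -970.

-970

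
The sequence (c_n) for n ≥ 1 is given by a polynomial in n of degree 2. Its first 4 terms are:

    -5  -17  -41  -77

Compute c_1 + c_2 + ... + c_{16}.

-8240

1st diffs: -12, -24, -36.
2nd diffs: -12, -12 (constant).
So c_n = -6n^2 + 6n - 5.
Continuing: …, -125, -185, -257, -341, …, c_{16} = -1445.
Summing n = 1..16 (16 terms) gives -8240.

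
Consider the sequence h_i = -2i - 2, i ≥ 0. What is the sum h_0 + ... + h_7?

Over i = 0..7: Σi = 28.
Total = (-2)·28 + (-2)·8 = -72.

-72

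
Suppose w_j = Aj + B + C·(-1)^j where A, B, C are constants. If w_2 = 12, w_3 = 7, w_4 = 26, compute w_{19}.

119

Plug in j = 2, 3, 4: 2A + B + C = 12; 3A + B - C = 7; 4A + B + C = 26.
Subtracting the first from the second: A - 2C = -5.
Subtracting the second from the third: A + 2C = 19.
Solving: C = 6, A = 7, then B = -8.
Therefore w_{19} = 133 + (-8) + 6·(-1) = 119.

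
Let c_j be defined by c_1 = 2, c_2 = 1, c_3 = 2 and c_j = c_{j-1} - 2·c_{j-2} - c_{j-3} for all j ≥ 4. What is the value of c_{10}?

Step forward from the initial values:
c_4 = -2; c_5 = -7; c_6 = -5; c_7 = 11; c_8 = 28; c_9 = 11; c_{10} = -56.

-56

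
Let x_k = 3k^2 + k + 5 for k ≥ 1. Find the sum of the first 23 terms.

13363

Over k = 1..23: Σk = 276, Σk² = 4324.
Total = (3)·4324 + (1)·276 + (5)·23 = 13363.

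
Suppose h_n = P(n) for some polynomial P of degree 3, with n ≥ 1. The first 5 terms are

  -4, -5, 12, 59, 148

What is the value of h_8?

787

1st diffs: -1, 17, 47, 89.
2nd diffs: 18, 30, 42.
3rd diffs: 12, 12 (constant).
So h_n = 2n^3 - 3n^2 - 6n + 3.
Evaluating at n = 8 gives h_8 = 787.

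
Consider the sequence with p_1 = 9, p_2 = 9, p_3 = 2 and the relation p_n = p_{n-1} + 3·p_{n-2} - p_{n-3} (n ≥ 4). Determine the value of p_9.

p_4 = 20  p_5 = 17  p_6 = 75  p_7 = 106  p_8 = 314  p_9 = 557.

557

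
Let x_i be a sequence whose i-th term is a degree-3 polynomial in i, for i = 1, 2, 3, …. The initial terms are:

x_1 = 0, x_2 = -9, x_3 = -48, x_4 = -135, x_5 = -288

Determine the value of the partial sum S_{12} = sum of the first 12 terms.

1st diffs: -9, -39, -87, -153.
2nd diffs: -30, -48, -66.
3rd diffs: -18, -18 (constant).
So x_i = -3i^3 + 3i^2 + 3i - 3.
Continuing: …, -525, -864, -1323, -1920, …, x_{12} = -4719.
Summing i = 1..12 (12 terms) gives -16104.

-16104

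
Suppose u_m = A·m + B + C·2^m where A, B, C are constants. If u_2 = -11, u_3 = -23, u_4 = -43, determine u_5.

-79

At m = 2, 3, 4: 2A + B + 4C = -11; 3A + B + 8C = -23; 4A + B + 16C = -43.
Subtracting the first from the second: A + 4C = -12.
Subtracting the second from the third: A + 8C = -20.
Solving: C = -2, A = -4, then B = 5.
So u_m = -4·m + 5 + (-2)·2^m; at m=5 this is -79.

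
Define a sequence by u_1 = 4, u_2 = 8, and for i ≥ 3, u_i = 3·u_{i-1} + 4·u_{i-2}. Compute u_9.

u_3 = 40;  u_4 = 152;  u_5 = 616;  u_6 = 2456;  u_7 = 9832;  u_8 = 39320;  u_9 = 157288.
(Characteristic roots are 4 and -1.)

157288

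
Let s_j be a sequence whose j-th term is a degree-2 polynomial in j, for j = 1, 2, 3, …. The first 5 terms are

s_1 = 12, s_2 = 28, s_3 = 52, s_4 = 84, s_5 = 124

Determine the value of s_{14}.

1st diffs: 16, 24, 32, 40.
2nd diffs: 8, 8, 8 (constant).
Newton forward-difference form: s_j = 12 + 16·C(j-1,1) + 8·C(j-1,2).
At j = 14: j-1 = 13, so s_{14} = 12 + 208 + 624 = 844.

844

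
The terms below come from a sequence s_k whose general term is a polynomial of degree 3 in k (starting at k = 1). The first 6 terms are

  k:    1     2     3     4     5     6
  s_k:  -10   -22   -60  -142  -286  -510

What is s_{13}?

1st diffs: -12, -38, -82, -144, -224.
2nd diffs: -26, -44, -62, -80.
3rd diffs: -18, -18, -18 (constant).
Newton forward-difference form: s_k = -10 + (-12)·C(k-1,1) + (-26)·C(k-1,2) + (-18)·C(k-1,3).
At k = 13: k-1 = 12, so s_{13} = -10 - 144 - 1716 - 3960 = -5830.

-5830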